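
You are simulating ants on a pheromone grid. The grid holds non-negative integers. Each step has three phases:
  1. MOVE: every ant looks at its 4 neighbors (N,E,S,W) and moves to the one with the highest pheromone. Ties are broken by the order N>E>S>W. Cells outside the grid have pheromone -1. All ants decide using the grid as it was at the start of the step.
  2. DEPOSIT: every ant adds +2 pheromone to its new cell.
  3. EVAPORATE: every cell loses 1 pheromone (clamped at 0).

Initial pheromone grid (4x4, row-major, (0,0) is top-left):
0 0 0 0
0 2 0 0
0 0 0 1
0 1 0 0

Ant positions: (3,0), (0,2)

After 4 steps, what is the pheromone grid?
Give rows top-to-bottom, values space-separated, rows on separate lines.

After step 1: ants at (3,1),(0,3)
  0 0 0 1
  0 1 0 0
  0 0 0 0
  0 2 0 0
After step 2: ants at (2,1),(1,3)
  0 0 0 0
  0 0 0 1
  0 1 0 0
  0 1 0 0
After step 3: ants at (3,1),(0,3)
  0 0 0 1
  0 0 0 0
  0 0 0 0
  0 2 0 0
After step 4: ants at (2,1),(1,3)
  0 0 0 0
  0 0 0 1
  0 1 0 0
  0 1 0 0

0 0 0 0
0 0 0 1
0 1 0 0
0 1 0 0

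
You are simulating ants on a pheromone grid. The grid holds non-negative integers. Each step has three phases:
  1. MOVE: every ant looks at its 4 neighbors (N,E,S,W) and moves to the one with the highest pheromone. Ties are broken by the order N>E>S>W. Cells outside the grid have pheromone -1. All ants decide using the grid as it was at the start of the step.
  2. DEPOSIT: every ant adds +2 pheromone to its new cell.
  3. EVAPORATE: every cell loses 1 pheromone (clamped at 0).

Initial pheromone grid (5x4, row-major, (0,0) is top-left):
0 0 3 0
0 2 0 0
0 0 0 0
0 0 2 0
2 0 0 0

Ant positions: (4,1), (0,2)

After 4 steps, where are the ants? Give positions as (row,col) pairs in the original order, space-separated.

Step 1: ant0:(4,1)->W->(4,0) | ant1:(0,2)->E->(0,3)
  grid max=3 at (4,0)
Step 2: ant0:(4,0)->N->(3,0) | ant1:(0,3)->W->(0,2)
  grid max=3 at (0,2)
Step 3: ant0:(3,0)->S->(4,0) | ant1:(0,2)->E->(0,3)
  grid max=3 at (4,0)
Step 4: ant0:(4,0)->N->(3,0) | ant1:(0,3)->W->(0,2)
  grid max=3 at (0,2)

(3,0) (0,2)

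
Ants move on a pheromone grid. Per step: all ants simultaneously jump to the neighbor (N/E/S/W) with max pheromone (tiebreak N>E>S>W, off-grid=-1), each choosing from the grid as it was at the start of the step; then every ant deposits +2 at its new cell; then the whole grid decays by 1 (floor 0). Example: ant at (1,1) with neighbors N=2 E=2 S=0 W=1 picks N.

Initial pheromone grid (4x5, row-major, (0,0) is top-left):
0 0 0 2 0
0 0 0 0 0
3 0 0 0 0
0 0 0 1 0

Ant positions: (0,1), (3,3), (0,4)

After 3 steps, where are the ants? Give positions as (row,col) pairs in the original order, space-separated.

Step 1: ant0:(0,1)->E->(0,2) | ant1:(3,3)->N->(2,3) | ant2:(0,4)->W->(0,3)
  grid max=3 at (0,3)
Step 2: ant0:(0,2)->E->(0,3) | ant1:(2,3)->N->(1,3) | ant2:(0,3)->W->(0,2)
  grid max=4 at (0,3)
Step 3: ant0:(0,3)->W->(0,2) | ant1:(1,3)->N->(0,3) | ant2:(0,2)->E->(0,3)
  grid max=7 at (0,3)

(0,2) (0,3) (0,3)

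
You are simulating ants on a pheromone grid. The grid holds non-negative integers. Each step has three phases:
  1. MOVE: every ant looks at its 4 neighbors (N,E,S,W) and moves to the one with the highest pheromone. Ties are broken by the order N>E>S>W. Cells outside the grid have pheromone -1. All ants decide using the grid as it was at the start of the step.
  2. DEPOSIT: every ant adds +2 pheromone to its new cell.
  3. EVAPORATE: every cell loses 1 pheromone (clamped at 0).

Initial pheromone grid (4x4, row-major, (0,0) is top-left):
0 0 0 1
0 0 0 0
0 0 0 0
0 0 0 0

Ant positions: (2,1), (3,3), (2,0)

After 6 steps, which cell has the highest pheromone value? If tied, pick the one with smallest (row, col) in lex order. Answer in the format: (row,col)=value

Answer: (1,0)=6

Derivation:
Step 1: ant0:(2,1)->N->(1,1) | ant1:(3,3)->N->(2,3) | ant2:(2,0)->N->(1,0)
  grid max=1 at (1,0)
Step 2: ant0:(1,1)->W->(1,0) | ant1:(2,3)->N->(1,3) | ant2:(1,0)->E->(1,1)
  grid max=2 at (1,0)
Step 3: ant0:(1,0)->E->(1,1) | ant1:(1,3)->N->(0,3) | ant2:(1,1)->W->(1,0)
  grid max=3 at (1,0)
Step 4: ant0:(1,1)->W->(1,0) | ant1:(0,3)->S->(1,3) | ant2:(1,0)->E->(1,1)
  grid max=4 at (1,0)
Step 5: ant0:(1,0)->E->(1,1) | ant1:(1,3)->N->(0,3) | ant2:(1,1)->W->(1,0)
  grid max=5 at (1,0)
Step 6: ant0:(1,1)->W->(1,0) | ant1:(0,3)->S->(1,3) | ant2:(1,0)->E->(1,1)
  grid max=6 at (1,0)
Final grid:
  0 0 0 0
  6 6 0 1
  0 0 0 0
  0 0 0 0
Max pheromone 6 at (1,0)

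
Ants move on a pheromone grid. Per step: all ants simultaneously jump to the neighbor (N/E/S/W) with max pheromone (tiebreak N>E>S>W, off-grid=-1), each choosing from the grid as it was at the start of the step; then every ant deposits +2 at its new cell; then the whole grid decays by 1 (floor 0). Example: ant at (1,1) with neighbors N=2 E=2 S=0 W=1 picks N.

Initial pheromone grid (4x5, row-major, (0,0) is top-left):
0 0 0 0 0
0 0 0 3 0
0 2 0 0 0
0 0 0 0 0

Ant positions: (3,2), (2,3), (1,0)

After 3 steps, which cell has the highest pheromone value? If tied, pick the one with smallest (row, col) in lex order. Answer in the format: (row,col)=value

Answer: (1,3)=4

Derivation:
Step 1: ant0:(3,2)->N->(2,2) | ant1:(2,3)->N->(1,3) | ant2:(1,0)->N->(0,0)
  grid max=4 at (1,3)
Step 2: ant0:(2,2)->W->(2,1) | ant1:(1,3)->N->(0,3) | ant2:(0,0)->E->(0,1)
  grid max=3 at (1,3)
Step 3: ant0:(2,1)->N->(1,1) | ant1:(0,3)->S->(1,3) | ant2:(0,1)->E->(0,2)
  grid max=4 at (1,3)
Final grid:
  0 0 1 0 0
  0 1 0 4 0
  0 1 0 0 0
  0 0 0 0 0
Max pheromone 4 at (1,3)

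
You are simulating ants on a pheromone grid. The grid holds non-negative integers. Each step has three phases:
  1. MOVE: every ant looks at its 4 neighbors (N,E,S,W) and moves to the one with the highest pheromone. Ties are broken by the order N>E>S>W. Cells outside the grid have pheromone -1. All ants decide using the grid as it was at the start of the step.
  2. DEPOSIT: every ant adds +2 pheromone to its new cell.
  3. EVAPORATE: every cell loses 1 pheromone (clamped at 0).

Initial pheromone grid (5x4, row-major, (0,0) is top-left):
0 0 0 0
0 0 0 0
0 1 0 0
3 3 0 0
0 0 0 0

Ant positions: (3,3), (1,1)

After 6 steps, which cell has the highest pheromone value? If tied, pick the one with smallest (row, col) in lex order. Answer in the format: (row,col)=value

Step 1: ant0:(3,3)->N->(2,3) | ant1:(1,1)->S->(2,1)
  grid max=2 at (2,1)
Step 2: ant0:(2,3)->N->(1,3) | ant1:(2,1)->S->(3,1)
  grid max=3 at (3,1)
Step 3: ant0:(1,3)->N->(0,3) | ant1:(3,1)->N->(2,1)
  grid max=2 at (2,1)
Step 4: ant0:(0,3)->S->(1,3) | ant1:(2,1)->S->(3,1)
  grid max=3 at (3,1)
Step 5: ant0:(1,3)->N->(0,3) | ant1:(3,1)->N->(2,1)
  grid max=2 at (2,1)
Step 6: ant0:(0,3)->S->(1,3) | ant1:(2,1)->S->(3,1)
  grid max=3 at (3,1)
Final grid:
  0 0 0 0
  0 0 0 1
  0 1 0 0
  0 3 0 0
  0 0 0 0
Max pheromone 3 at (3,1)

Answer: (3,1)=3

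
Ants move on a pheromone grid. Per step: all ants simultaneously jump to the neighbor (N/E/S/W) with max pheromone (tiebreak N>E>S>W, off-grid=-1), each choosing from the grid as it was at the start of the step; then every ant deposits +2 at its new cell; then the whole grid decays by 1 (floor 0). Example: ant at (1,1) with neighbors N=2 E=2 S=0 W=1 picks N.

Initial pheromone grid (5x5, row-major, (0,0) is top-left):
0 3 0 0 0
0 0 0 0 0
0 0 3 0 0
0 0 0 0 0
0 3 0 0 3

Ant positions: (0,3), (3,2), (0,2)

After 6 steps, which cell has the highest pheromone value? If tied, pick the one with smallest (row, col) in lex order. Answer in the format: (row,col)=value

Step 1: ant0:(0,3)->E->(0,4) | ant1:(3,2)->N->(2,2) | ant2:(0,2)->W->(0,1)
  grid max=4 at (0,1)
Step 2: ant0:(0,4)->S->(1,4) | ant1:(2,2)->N->(1,2) | ant2:(0,1)->E->(0,2)
  grid max=3 at (0,1)
Step 3: ant0:(1,4)->N->(0,4) | ant1:(1,2)->S->(2,2) | ant2:(0,2)->W->(0,1)
  grid max=4 at (0,1)
Step 4: ant0:(0,4)->S->(1,4) | ant1:(2,2)->N->(1,2) | ant2:(0,1)->E->(0,2)
  grid max=3 at (0,1)
Step 5: ant0:(1,4)->N->(0,4) | ant1:(1,2)->S->(2,2) | ant2:(0,2)->W->(0,1)
  grid max=4 at (0,1)
Step 6: ant0:(0,4)->S->(1,4) | ant1:(2,2)->N->(1,2) | ant2:(0,1)->E->(0,2)
  grid max=3 at (0,1)
Final grid:
  0 3 1 0 0
  0 0 1 0 1
  0 0 3 0 0
  0 0 0 0 0
  0 0 0 0 0
Max pheromone 3 at (0,1)

Answer: (0,1)=3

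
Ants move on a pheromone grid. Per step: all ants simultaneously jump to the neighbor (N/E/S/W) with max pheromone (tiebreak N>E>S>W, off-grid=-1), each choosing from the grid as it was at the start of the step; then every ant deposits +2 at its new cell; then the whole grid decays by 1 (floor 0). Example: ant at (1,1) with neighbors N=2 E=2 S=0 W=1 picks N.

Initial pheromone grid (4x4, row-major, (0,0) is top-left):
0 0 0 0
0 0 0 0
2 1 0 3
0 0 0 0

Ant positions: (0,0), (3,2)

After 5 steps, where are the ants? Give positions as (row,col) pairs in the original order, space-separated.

Step 1: ant0:(0,0)->E->(0,1) | ant1:(3,2)->N->(2,2)
  grid max=2 at (2,3)
Step 2: ant0:(0,1)->E->(0,2) | ant1:(2,2)->E->(2,3)
  grid max=3 at (2,3)
Step 3: ant0:(0,2)->E->(0,3) | ant1:(2,3)->N->(1,3)
  grid max=2 at (2,3)
Step 4: ant0:(0,3)->S->(1,3) | ant1:(1,3)->S->(2,3)
  grid max=3 at (2,3)
Step 5: ant0:(1,3)->S->(2,3) | ant1:(2,3)->N->(1,3)
  grid max=4 at (2,3)

(2,3) (1,3)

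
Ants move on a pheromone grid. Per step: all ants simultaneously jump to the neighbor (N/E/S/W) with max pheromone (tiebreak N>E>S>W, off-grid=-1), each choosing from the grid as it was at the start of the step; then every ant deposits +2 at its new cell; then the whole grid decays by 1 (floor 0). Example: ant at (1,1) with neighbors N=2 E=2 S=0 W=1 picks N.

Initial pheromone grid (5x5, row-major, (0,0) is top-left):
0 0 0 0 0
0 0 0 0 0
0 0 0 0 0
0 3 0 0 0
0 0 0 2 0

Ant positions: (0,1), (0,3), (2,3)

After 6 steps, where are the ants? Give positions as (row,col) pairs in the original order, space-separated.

Step 1: ant0:(0,1)->E->(0,2) | ant1:(0,3)->E->(0,4) | ant2:(2,3)->N->(1,3)
  grid max=2 at (3,1)
Step 2: ant0:(0,2)->E->(0,3) | ant1:(0,4)->S->(1,4) | ant2:(1,3)->N->(0,3)
  grid max=3 at (0,3)
Step 3: ant0:(0,3)->E->(0,4) | ant1:(1,4)->N->(0,4) | ant2:(0,3)->E->(0,4)
  grid max=5 at (0,4)
Step 4: ant0:(0,4)->W->(0,3) | ant1:(0,4)->W->(0,3) | ant2:(0,4)->W->(0,3)
  grid max=7 at (0,3)
Step 5: ant0:(0,3)->E->(0,4) | ant1:(0,3)->E->(0,4) | ant2:(0,3)->E->(0,4)
  grid max=9 at (0,4)
Step 6: ant0:(0,4)->W->(0,3) | ant1:(0,4)->W->(0,3) | ant2:(0,4)->W->(0,3)
  grid max=11 at (0,3)

(0,3) (0,3) (0,3)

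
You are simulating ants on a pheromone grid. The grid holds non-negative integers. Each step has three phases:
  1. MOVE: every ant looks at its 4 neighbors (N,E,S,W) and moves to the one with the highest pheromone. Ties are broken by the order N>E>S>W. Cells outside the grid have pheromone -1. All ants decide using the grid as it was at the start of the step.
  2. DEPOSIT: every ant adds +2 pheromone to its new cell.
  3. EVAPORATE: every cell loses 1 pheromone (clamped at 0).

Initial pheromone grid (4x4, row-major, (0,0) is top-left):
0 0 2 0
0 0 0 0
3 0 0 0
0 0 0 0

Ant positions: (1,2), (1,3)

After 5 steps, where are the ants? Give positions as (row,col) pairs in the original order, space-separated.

Step 1: ant0:(1,2)->N->(0,2) | ant1:(1,3)->N->(0,3)
  grid max=3 at (0,2)
Step 2: ant0:(0,2)->E->(0,3) | ant1:(0,3)->W->(0,2)
  grid max=4 at (0,2)
Step 3: ant0:(0,3)->W->(0,2) | ant1:(0,2)->E->(0,3)
  grid max=5 at (0,2)
Step 4: ant0:(0,2)->E->(0,3) | ant1:(0,3)->W->(0,2)
  grid max=6 at (0,2)
Step 5: ant0:(0,3)->W->(0,2) | ant1:(0,2)->E->(0,3)
  grid max=7 at (0,2)

(0,2) (0,3)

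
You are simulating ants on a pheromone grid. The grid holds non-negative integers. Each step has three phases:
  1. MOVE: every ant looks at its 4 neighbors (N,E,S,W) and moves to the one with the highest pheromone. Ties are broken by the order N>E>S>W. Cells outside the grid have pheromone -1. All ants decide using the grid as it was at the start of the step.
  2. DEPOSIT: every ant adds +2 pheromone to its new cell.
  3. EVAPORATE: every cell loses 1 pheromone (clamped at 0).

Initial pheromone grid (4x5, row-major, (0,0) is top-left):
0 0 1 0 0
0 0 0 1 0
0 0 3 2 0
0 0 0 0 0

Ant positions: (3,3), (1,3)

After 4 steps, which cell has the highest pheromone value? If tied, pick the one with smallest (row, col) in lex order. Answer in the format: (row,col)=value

Answer: (2,2)=7

Derivation:
Step 1: ant0:(3,3)->N->(2,3) | ant1:(1,3)->S->(2,3)
  grid max=5 at (2,3)
Step 2: ant0:(2,3)->W->(2,2) | ant1:(2,3)->W->(2,2)
  grid max=5 at (2,2)
Step 3: ant0:(2,2)->E->(2,3) | ant1:(2,2)->E->(2,3)
  grid max=7 at (2,3)
Step 4: ant0:(2,3)->W->(2,2) | ant1:(2,3)->W->(2,2)
  grid max=7 at (2,2)
Final grid:
  0 0 0 0 0
  0 0 0 0 0
  0 0 7 6 0
  0 0 0 0 0
Max pheromone 7 at (2,2)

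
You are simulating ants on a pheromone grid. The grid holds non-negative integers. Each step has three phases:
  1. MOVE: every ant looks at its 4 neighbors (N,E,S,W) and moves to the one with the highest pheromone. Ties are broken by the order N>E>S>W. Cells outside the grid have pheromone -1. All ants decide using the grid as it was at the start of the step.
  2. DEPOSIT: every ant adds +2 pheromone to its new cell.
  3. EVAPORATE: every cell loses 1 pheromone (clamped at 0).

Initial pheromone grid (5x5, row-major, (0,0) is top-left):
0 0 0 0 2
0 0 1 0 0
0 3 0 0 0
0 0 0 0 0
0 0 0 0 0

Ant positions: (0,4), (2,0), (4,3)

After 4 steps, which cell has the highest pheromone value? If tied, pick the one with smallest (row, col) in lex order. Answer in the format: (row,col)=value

Answer: (2,1)=3

Derivation:
Step 1: ant0:(0,4)->S->(1,4) | ant1:(2,0)->E->(2,1) | ant2:(4,3)->N->(3,3)
  grid max=4 at (2,1)
Step 2: ant0:(1,4)->N->(0,4) | ant1:(2,1)->N->(1,1) | ant2:(3,3)->N->(2,3)
  grid max=3 at (2,1)
Step 3: ant0:(0,4)->S->(1,4) | ant1:(1,1)->S->(2,1) | ant2:(2,3)->N->(1,3)
  grid max=4 at (2,1)
Step 4: ant0:(1,4)->N->(0,4) | ant1:(2,1)->N->(1,1) | ant2:(1,3)->E->(1,4)
  grid max=3 at (2,1)
Final grid:
  0 0 0 0 2
  0 1 0 0 2
  0 3 0 0 0
  0 0 0 0 0
  0 0 0 0 0
Max pheromone 3 at (2,1)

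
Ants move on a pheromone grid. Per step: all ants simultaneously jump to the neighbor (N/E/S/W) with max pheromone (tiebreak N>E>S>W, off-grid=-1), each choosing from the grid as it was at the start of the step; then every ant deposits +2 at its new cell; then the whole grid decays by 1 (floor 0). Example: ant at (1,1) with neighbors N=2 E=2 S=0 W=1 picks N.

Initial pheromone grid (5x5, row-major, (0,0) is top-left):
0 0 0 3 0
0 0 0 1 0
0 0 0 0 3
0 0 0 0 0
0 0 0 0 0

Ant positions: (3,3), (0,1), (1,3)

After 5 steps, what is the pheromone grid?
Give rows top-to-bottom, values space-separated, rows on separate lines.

After step 1: ants at (2,3),(0,2),(0,3)
  0 0 1 4 0
  0 0 0 0 0
  0 0 0 1 2
  0 0 0 0 0
  0 0 0 0 0
After step 2: ants at (2,4),(0,3),(0,2)
  0 0 2 5 0
  0 0 0 0 0
  0 0 0 0 3
  0 0 0 0 0
  0 0 0 0 0
After step 3: ants at (1,4),(0,2),(0,3)
  0 0 3 6 0
  0 0 0 0 1
  0 0 0 0 2
  0 0 0 0 0
  0 0 0 0 0
After step 4: ants at (2,4),(0,3),(0,2)
  0 0 4 7 0
  0 0 0 0 0
  0 0 0 0 3
  0 0 0 0 0
  0 0 0 0 0
After step 5: ants at (1,4),(0,2),(0,3)
  0 0 5 8 0
  0 0 0 0 1
  0 0 0 0 2
  0 0 0 0 0
  0 0 0 0 0

0 0 5 8 0
0 0 0 0 1
0 0 0 0 2
0 0 0 0 0
0 0 0 0 0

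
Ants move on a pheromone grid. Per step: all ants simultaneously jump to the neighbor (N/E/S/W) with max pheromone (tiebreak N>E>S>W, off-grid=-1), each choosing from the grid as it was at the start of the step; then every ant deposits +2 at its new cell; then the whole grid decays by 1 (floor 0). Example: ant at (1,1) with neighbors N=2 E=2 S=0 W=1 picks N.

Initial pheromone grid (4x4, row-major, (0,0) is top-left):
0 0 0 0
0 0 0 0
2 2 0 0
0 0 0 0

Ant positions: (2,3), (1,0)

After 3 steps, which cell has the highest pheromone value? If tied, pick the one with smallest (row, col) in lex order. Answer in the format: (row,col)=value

Answer: (2,0)=3

Derivation:
Step 1: ant0:(2,3)->N->(1,3) | ant1:(1,0)->S->(2,0)
  grid max=3 at (2,0)
Step 2: ant0:(1,3)->N->(0,3) | ant1:(2,0)->E->(2,1)
  grid max=2 at (2,0)
Step 3: ant0:(0,3)->S->(1,3) | ant1:(2,1)->W->(2,0)
  grid max=3 at (2,0)
Final grid:
  0 0 0 0
  0 0 0 1
  3 1 0 0
  0 0 0 0
Max pheromone 3 at (2,0)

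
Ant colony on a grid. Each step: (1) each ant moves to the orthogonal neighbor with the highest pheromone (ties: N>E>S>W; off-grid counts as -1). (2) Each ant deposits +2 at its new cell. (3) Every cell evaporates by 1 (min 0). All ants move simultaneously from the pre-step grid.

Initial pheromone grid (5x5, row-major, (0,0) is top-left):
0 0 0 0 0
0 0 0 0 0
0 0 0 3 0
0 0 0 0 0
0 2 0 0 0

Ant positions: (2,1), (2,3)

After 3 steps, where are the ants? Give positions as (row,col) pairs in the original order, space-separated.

Step 1: ant0:(2,1)->N->(1,1) | ant1:(2,3)->N->(1,3)
  grid max=2 at (2,3)
Step 2: ant0:(1,1)->N->(0,1) | ant1:(1,3)->S->(2,3)
  grid max=3 at (2,3)
Step 3: ant0:(0,1)->E->(0,2) | ant1:(2,3)->N->(1,3)
  grid max=2 at (2,3)

(0,2) (1,3)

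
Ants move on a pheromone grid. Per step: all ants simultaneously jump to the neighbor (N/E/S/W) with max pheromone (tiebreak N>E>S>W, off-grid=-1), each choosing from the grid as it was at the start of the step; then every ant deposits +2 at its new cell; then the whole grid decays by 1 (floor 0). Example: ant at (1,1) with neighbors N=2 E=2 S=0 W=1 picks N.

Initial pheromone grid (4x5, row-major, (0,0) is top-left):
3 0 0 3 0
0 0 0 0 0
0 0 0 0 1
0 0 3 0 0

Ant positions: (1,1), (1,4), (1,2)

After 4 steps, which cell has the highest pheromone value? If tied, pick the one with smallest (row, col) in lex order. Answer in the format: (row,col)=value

Step 1: ant0:(1,1)->N->(0,1) | ant1:(1,4)->S->(2,4) | ant2:(1,2)->N->(0,2)
  grid max=2 at (0,0)
Step 2: ant0:(0,1)->W->(0,0) | ant1:(2,4)->N->(1,4) | ant2:(0,2)->E->(0,3)
  grid max=3 at (0,0)
Step 3: ant0:(0,0)->E->(0,1) | ant1:(1,4)->S->(2,4) | ant2:(0,3)->E->(0,4)
  grid max=2 at (0,0)
Step 4: ant0:(0,1)->W->(0,0) | ant1:(2,4)->N->(1,4) | ant2:(0,4)->W->(0,3)
  grid max=3 at (0,0)
Final grid:
  3 0 0 3 0
  0 0 0 0 1
  0 0 0 0 1
  0 0 0 0 0
Max pheromone 3 at (0,0)

Answer: (0,0)=3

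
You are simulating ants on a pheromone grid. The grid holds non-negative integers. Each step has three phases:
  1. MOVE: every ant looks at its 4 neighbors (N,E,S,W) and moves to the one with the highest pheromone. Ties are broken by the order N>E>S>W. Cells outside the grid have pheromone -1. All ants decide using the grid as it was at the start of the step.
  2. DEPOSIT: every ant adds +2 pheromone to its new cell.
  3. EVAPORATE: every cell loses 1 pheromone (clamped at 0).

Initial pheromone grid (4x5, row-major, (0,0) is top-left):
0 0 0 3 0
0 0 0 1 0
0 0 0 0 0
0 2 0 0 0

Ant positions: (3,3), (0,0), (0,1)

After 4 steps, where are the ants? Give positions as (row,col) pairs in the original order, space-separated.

Step 1: ant0:(3,3)->N->(2,3) | ant1:(0,0)->E->(0,1) | ant2:(0,1)->E->(0,2)
  grid max=2 at (0,3)
Step 2: ant0:(2,3)->N->(1,3) | ant1:(0,1)->E->(0,2) | ant2:(0,2)->E->(0,3)
  grid max=3 at (0,3)
Step 3: ant0:(1,3)->N->(0,3) | ant1:(0,2)->E->(0,3) | ant2:(0,3)->W->(0,2)
  grid max=6 at (0,3)
Step 4: ant0:(0,3)->W->(0,2) | ant1:(0,3)->W->(0,2) | ant2:(0,2)->E->(0,3)
  grid max=7 at (0,3)

(0,2) (0,2) (0,3)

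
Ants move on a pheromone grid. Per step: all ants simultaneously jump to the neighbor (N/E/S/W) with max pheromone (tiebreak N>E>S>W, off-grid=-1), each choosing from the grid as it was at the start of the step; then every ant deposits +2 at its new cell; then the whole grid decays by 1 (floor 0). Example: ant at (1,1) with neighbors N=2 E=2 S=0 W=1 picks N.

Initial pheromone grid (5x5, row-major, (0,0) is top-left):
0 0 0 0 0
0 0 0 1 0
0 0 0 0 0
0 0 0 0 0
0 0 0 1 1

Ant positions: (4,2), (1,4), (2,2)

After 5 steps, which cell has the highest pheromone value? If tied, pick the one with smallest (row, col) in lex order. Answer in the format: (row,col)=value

Step 1: ant0:(4,2)->E->(4,3) | ant1:(1,4)->W->(1,3) | ant2:(2,2)->N->(1,2)
  grid max=2 at (1,3)
Step 2: ant0:(4,3)->N->(3,3) | ant1:(1,3)->W->(1,2) | ant2:(1,2)->E->(1,3)
  grid max=3 at (1,3)
Step 3: ant0:(3,3)->S->(4,3) | ant1:(1,2)->E->(1,3) | ant2:(1,3)->W->(1,2)
  grid max=4 at (1,3)
Step 4: ant0:(4,3)->N->(3,3) | ant1:(1,3)->W->(1,2) | ant2:(1,2)->E->(1,3)
  grid max=5 at (1,3)
Step 5: ant0:(3,3)->S->(4,3) | ant1:(1,2)->E->(1,3) | ant2:(1,3)->W->(1,2)
  grid max=6 at (1,3)
Final grid:
  0 0 0 0 0
  0 0 5 6 0
  0 0 0 0 0
  0 0 0 0 0
  0 0 0 2 0
Max pheromone 6 at (1,3)

Answer: (1,3)=6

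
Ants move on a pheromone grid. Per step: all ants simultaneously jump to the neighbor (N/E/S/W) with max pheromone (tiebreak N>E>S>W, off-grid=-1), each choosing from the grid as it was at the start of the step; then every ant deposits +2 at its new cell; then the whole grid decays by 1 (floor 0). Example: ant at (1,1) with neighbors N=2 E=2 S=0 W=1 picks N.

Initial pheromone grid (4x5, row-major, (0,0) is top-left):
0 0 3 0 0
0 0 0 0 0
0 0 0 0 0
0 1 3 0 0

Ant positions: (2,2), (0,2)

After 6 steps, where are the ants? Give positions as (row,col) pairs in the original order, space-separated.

Step 1: ant0:(2,2)->S->(3,2) | ant1:(0,2)->E->(0,3)
  grid max=4 at (3,2)
Step 2: ant0:(3,2)->N->(2,2) | ant1:(0,3)->W->(0,2)
  grid max=3 at (0,2)
Step 3: ant0:(2,2)->S->(3,2) | ant1:(0,2)->E->(0,3)
  grid max=4 at (3,2)
Step 4: ant0:(3,2)->N->(2,2) | ant1:(0,3)->W->(0,2)
  grid max=3 at (0,2)
Step 5: ant0:(2,2)->S->(3,2) | ant1:(0,2)->E->(0,3)
  grid max=4 at (3,2)
Step 6: ant0:(3,2)->N->(2,2) | ant1:(0,3)->W->(0,2)
  grid max=3 at (0,2)

(2,2) (0,2)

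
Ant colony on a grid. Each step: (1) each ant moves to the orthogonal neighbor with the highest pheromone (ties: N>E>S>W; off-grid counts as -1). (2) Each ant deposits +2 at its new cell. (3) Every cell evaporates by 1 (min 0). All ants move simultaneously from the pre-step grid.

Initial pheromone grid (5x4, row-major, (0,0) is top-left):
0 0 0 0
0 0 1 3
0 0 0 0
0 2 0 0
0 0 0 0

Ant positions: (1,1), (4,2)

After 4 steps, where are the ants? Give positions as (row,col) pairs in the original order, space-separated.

Step 1: ant0:(1,1)->E->(1,2) | ant1:(4,2)->N->(3,2)
  grid max=2 at (1,2)
Step 2: ant0:(1,2)->E->(1,3) | ant1:(3,2)->W->(3,1)
  grid max=3 at (1,3)
Step 3: ant0:(1,3)->W->(1,2) | ant1:(3,1)->N->(2,1)
  grid max=2 at (1,2)
Step 4: ant0:(1,2)->E->(1,3) | ant1:(2,1)->S->(3,1)
  grid max=3 at (1,3)

(1,3) (3,1)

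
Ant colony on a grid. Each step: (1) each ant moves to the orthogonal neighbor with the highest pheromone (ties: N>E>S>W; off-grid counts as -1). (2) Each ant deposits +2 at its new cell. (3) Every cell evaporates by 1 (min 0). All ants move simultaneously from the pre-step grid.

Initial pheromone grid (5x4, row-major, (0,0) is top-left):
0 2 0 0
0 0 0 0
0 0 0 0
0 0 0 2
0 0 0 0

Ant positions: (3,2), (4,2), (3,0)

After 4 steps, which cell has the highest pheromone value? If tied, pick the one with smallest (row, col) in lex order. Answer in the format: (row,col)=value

Answer: (3,3)=6

Derivation:
Step 1: ant0:(3,2)->E->(3,3) | ant1:(4,2)->N->(3,2) | ant2:(3,0)->N->(2,0)
  grid max=3 at (3,3)
Step 2: ant0:(3,3)->W->(3,2) | ant1:(3,2)->E->(3,3) | ant2:(2,0)->N->(1,0)
  grid max=4 at (3,3)
Step 3: ant0:(3,2)->E->(3,3) | ant1:(3,3)->W->(3,2) | ant2:(1,0)->N->(0,0)
  grid max=5 at (3,3)
Step 4: ant0:(3,3)->W->(3,2) | ant1:(3,2)->E->(3,3) | ant2:(0,0)->E->(0,1)
  grid max=6 at (3,3)
Final grid:
  0 1 0 0
  0 0 0 0
  0 0 0 0
  0 0 4 6
  0 0 0 0
Max pheromone 6 at (3,3)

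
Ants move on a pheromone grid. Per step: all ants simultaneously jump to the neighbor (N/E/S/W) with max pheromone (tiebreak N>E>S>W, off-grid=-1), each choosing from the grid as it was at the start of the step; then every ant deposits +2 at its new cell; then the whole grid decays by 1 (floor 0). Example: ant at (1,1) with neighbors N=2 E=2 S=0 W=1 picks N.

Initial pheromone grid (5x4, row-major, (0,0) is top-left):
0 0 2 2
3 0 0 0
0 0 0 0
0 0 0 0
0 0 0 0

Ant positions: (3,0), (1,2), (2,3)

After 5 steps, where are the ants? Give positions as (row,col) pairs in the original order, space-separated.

Step 1: ant0:(3,0)->N->(2,0) | ant1:(1,2)->N->(0,2) | ant2:(2,3)->N->(1,3)
  grid max=3 at (0,2)
Step 2: ant0:(2,0)->N->(1,0) | ant1:(0,2)->E->(0,3) | ant2:(1,3)->N->(0,3)
  grid max=4 at (0,3)
Step 3: ant0:(1,0)->N->(0,0) | ant1:(0,3)->W->(0,2) | ant2:(0,3)->W->(0,2)
  grid max=5 at (0,2)
Step 4: ant0:(0,0)->S->(1,0) | ant1:(0,2)->E->(0,3) | ant2:(0,2)->E->(0,3)
  grid max=6 at (0,3)
Step 5: ant0:(1,0)->N->(0,0) | ant1:(0,3)->W->(0,2) | ant2:(0,3)->W->(0,2)
  grid max=7 at (0,2)

(0,0) (0,2) (0,2)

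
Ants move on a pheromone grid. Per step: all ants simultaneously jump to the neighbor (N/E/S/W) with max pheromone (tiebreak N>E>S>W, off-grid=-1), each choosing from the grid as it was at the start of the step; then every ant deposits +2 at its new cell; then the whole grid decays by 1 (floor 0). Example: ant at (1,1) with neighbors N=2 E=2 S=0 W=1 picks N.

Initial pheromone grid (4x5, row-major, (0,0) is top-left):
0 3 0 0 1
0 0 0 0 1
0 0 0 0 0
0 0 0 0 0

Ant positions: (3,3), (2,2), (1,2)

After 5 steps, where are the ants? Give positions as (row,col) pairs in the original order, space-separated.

Step 1: ant0:(3,3)->N->(2,3) | ant1:(2,2)->N->(1,2) | ant2:(1,2)->N->(0,2)
  grid max=2 at (0,1)
Step 2: ant0:(2,3)->N->(1,3) | ant1:(1,2)->N->(0,2) | ant2:(0,2)->W->(0,1)
  grid max=3 at (0,1)
Step 3: ant0:(1,3)->N->(0,3) | ant1:(0,2)->W->(0,1) | ant2:(0,1)->E->(0,2)
  grid max=4 at (0,1)
Step 4: ant0:(0,3)->W->(0,2) | ant1:(0,1)->E->(0,2) | ant2:(0,2)->W->(0,1)
  grid max=6 at (0,2)
Step 5: ant0:(0,2)->W->(0,1) | ant1:(0,2)->W->(0,1) | ant2:(0,1)->E->(0,2)
  grid max=8 at (0,1)

(0,1) (0,1) (0,2)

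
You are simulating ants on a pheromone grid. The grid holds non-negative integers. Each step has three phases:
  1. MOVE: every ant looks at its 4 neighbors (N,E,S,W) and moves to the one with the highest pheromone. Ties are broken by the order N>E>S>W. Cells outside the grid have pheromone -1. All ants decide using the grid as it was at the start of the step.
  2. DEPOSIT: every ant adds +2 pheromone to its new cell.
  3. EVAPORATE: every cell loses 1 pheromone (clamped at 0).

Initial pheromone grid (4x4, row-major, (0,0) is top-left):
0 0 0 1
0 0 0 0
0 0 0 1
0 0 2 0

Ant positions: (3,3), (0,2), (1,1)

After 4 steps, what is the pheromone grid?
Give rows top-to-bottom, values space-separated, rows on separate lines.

After step 1: ants at (3,2),(0,3),(0,1)
  0 1 0 2
  0 0 0 0
  0 0 0 0
  0 0 3 0
After step 2: ants at (2,2),(1,3),(0,2)
  0 0 1 1
  0 0 0 1
  0 0 1 0
  0 0 2 0
After step 3: ants at (3,2),(0,3),(0,3)
  0 0 0 4
  0 0 0 0
  0 0 0 0
  0 0 3 0
After step 4: ants at (2,2),(1,3),(1,3)
  0 0 0 3
  0 0 0 3
  0 0 1 0
  0 0 2 0

0 0 0 3
0 0 0 3
0 0 1 0
0 0 2 0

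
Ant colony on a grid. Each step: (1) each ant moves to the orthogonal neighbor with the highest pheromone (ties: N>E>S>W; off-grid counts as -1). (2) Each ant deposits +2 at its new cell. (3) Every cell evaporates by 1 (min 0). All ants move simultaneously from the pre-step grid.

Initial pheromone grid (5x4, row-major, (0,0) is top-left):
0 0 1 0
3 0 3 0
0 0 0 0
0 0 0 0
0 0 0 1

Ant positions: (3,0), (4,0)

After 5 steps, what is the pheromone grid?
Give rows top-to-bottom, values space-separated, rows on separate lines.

After step 1: ants at (2,0),(3,0)
  0 0 0 0
  2 0 2 0
  1 0 0 0
  1 0 0 0
  0 0 0 0
After step 2: ants at (1,0),(2,0)
  0 0 0 0
  3 0 1 0
  2 0 0 0
  0 0 0 0
  0 0 0 0
After step 3: ants at (2,0),(1,0)
  0 0 0 0
  4 0 0 0
  3 0 0 0
  0 0 0 0
  0 0 0 0
After step 4: ants at (1,0),(2,0)
  0 0 0 0
  5 0 0 0
  4 0 0 0
  0 0 0 0
  0 0 0 0
After step 5: ants at (2,0),(1,0)
  0 0 0 0
  6 0 0 0
  5 0 0 0
  0 0 0 0
  0 0 0 0

0 0 0 0
6 0 0 0
5 0 0 0
0 0 0 0
0 0 0 0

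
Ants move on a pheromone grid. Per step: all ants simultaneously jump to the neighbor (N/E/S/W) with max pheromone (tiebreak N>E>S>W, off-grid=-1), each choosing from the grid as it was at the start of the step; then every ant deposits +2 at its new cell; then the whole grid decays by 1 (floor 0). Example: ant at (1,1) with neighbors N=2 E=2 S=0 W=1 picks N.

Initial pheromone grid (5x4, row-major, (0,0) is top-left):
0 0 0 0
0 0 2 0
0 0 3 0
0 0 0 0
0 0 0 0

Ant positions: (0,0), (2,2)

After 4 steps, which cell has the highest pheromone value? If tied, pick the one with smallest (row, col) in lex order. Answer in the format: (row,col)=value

Answer: (2,2)=5

Derivation:
Step 1: ant0:(0,0)->E->(0,1) | ant1:(2,2)->N->(1,2)
  grid max=3 at (1,2)
Step 2: ant0:(0,1)->E->(0,2) | ant1:(1,2)->S->(2,2)
  grid max=3 at (2,2)
Step 3: ant0:(0,2)->S->(1,2) | ant1:(2,2)->N->(1,2)
  grid max=5 at (1,2)
Step 4: ant0:(1,2)->S->(2,2) | ant1:(1,2)->S->(2,2)
  grid max=5 at (2,2)
Final grid:
  0 0 0 0
  0 0 4 0
  0 0 5 0
  0 0 0 0
  0 0 0 0
Max pheromone 5 at (2,2)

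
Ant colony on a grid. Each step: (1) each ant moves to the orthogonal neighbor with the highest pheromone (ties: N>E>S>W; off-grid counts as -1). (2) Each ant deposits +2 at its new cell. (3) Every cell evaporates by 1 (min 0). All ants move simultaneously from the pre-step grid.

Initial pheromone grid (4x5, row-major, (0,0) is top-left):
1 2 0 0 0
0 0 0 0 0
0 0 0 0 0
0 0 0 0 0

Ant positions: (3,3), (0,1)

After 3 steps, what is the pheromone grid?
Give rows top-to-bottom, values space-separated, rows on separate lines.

After step 1: ants at (2,3),(0,0)
  2 1 0 0 0
  0 0 0 0 0
  0 0 0 1 0
  0 0 0 0 0
After step 2: ants at (1,3),(0,1)
  1 2 0 0 0
  0 0 0 1 0
  0 0 0 0 0
  0 0 0 0 0
After step 3: ants at (0,3),(0,0)
  2 1 0 1 0
  0 0 0 0 0
  0 0 0 0 0
  0 0 0 0 0

2 1 0 1 0
0 0 0 0 0
0 0 0 0 0
0 0 0 0 0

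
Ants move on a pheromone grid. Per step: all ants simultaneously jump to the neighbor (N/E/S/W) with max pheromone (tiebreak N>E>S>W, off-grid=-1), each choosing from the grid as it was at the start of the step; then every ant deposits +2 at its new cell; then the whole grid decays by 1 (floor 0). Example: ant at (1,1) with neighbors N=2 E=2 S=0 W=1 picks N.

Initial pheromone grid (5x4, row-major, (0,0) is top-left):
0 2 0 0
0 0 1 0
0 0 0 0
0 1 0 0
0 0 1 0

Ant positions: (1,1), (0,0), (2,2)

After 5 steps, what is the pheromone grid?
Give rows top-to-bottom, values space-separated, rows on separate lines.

After step 1: ants at (0,1),(0,1),(1,2)
  0 5 0 0
  0 0 2 0
  0 0 0 0
  0 0 0 0
  0 0 0 0
After step 2: ants at (0,2),(0,2),(0,2)
  0 4 5 0
  0 0 1 0
  0 0 0 0
  0 0 0 0
  0 0 0 0
After step 3: ants at (0,1),(0,1),(0,1)
  0 9 4 0
  0 0 0 0
  0 0 0 0
  0 0 0 0
  0 0 0 0
After step 4: ants at (0,2),(0,2),(0,2)
  0 8 9 0
  0 0 0 0
  0 0 0 0
  0 0 0 0
  0 0 0 0
After step 5: ants at (0,1),(0,1),(0,1)
  0 13 8 0
  0 0 0 0
  0 0 0 0
  0 0 0 0
  0 0 0 0

0 13 8 0
0 0 0 0
0 0 0 0
0 0 0 0
0 0 0 0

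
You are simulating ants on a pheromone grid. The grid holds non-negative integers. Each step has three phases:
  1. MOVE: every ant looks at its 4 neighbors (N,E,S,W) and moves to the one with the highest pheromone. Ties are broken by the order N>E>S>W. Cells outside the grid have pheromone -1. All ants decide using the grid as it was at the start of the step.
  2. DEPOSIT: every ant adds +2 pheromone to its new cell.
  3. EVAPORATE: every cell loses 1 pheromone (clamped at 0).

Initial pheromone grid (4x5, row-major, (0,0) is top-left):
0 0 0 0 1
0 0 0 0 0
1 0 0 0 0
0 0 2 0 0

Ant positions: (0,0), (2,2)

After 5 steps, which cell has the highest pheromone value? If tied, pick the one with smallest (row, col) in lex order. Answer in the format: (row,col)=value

Answer: (3,2)=3

Derivation:
Step 1: ant0:(0,0)->E->(0,1) | ant1:(2,2)->S->(3,2)
  grid max=3 at (3,2)
Step 2: ant0:(0,1)->E->(0,2) | ant1:(3,2)->N->(2,2)
  grid max=2 at (3,2)
Step 3: ant0:(0,2)->E->(0,3) | ant1:(2,2)->S->(3,2)
  grid max=3 at (3,2)
Step 4: ant0:(0,3)->E->(0,4) | ant1:(3,2)->N->(2,2)
  grid max=2 at (3,2)
Step 5: ant0:(0,4)->S->(1,4) | ant1:(2,2)->S->(3,2)
  grid max=3 at (3,2)
Final grid:
  0 0 0 0 0
  0 0 0 0 1
  0 0 0 0 0
  0 0 3 0 0
Max pheromone 3 at (3,2)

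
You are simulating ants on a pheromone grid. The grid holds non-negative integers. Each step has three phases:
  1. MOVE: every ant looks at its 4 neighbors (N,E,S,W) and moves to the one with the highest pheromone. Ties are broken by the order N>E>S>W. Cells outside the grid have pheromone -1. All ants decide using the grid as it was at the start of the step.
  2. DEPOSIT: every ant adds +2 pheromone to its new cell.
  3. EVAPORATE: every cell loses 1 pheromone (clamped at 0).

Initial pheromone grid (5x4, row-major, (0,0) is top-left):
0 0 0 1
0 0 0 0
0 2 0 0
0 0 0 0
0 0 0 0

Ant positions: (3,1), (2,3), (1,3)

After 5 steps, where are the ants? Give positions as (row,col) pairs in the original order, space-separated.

Step 1: ant0:(3,1)->N->(2,1) | ant1:(2,3)->N->(1,3) | ant2:(1,3)->N->(0,3)
  grid max=3 at (2,1)
Step 2: ant0:(2,1)->N->(1,1) | ant1:(1,3)->N->(0,3) | ant2:(0,3)->S->(1,3)
  grid max=3 at (0,3)
Step 3: ant0:(1,1)->S->(2,1) | ant1:(0,3)->S->(1,3) | ant2:(1,3)->N->(0,3)
  grid max=4 at (0,3)
Step 4: ant0:(2,1)->N->(1,1) | ant1:(1,3)->N->(0,3) | ant2:(0,3)->S->(1,3)
  grid max=5 at (0,3)
Step 5: ant0:(1,1)->S->(2,1) | ant1:(0,3)->S->(1,3) | ant2:(1,3)->N->(0,3)
  grid max=6 at (0,3)

(2,1) (1,3) (0,3)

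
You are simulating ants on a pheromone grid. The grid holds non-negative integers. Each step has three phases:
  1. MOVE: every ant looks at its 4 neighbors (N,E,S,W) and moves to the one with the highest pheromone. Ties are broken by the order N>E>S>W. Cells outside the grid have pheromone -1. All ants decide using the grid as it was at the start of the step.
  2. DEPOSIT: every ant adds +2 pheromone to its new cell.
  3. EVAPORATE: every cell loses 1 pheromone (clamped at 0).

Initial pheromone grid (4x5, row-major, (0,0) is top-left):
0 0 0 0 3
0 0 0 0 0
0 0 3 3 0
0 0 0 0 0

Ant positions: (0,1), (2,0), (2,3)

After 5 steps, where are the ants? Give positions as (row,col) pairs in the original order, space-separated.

Step 1: ant0:(0,1)->E->(0,2) | ant1:(2,0)->N->(1,0) | ant2:(2,3)->W->(2,2)
  grid max=4 at (2,2)
Step 2: ant0:(0,2)->E->(0,3) | ant1:(1,0)->N->(0,0) | ant2:(2,2)->E->(2,3)
  grid max=3 at (2,2)
Step 3: ant0:(0,3)->E->(0,4) | ant1:(0,0)->E->(0,1) | ant2:(2,3)->W->(2,2)
  grid max=4 at (2,2)
Step 4: ant0:(0,4)->S->(1,4) | ant1:(0,1)->E->(0,2) | ant2:(2,2)->E->(2,3)
  grid max=3 at (2,2)
Step 5: ant0:(1,4)->N->(0,4) | ant1:(0,2)->E->(0,3) | ant2:(2,3)->W->(2,2)
  grid max=4 at (2,2)

(0,4) (0,3) (2,2)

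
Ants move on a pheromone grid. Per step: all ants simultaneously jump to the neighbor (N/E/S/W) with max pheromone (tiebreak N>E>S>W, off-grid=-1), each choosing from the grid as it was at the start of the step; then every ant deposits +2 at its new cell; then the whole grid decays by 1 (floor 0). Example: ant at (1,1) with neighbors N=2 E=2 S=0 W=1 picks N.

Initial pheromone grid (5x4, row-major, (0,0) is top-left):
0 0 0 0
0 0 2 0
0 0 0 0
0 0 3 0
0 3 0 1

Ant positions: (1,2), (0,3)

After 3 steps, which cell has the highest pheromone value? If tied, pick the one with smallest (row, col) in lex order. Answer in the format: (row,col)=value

Step 1: ant0:(1,2)->N->(0,2) | ant1:(0,3)->S->(1,3)
  grid max=2 at (3,2)
Step 2: ant0:(0,2)->S->(1,2) | ant1:(1,3)->W->(1,2)
  grid max=4 at (1,2)
Step 3: ant0:(1,2)->N->(0,2) | ant1:(1,2)->N->(0,2)
  grid max=3 at (0,2)
Final grid:
  0 0 3 0
  0 0 3 0
  0 0 0 0
  0 0 0 0
  0 0 0 0
Max pheromone 3 at (0,2)

Answer: (0,2)=3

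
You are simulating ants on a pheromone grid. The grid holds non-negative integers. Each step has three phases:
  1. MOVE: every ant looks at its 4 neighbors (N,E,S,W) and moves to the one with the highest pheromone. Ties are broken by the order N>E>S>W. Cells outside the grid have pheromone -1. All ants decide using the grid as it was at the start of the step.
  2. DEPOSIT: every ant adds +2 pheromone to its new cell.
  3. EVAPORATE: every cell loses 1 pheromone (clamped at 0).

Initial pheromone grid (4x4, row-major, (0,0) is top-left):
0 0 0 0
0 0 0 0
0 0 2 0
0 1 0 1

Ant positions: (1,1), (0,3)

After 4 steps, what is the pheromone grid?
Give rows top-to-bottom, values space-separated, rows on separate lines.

After step 1: ants at (0,1),(1,3)
  0 1 0 0
  0 0 0 1
  0 0 1 0
  0 0 0 0
After step 2: ants at (0,2),(0,3)
  0 0 1 1
  0 0 0 0
  0 0 0 0
  0 0 0 0
After step 3: ants at (0,3),(0,2)
  0 0 2 2
  0 0 0 0
  0 0 0 0
  0 0 0 0
After step 4: ants at (0,2),(0,3)
  0 0 3 3
  0 0 0 0
  0 0 0 0
  0 0 0 0

0 0 3 3
0 0 0 0
0 0 0 0
0 0 0 0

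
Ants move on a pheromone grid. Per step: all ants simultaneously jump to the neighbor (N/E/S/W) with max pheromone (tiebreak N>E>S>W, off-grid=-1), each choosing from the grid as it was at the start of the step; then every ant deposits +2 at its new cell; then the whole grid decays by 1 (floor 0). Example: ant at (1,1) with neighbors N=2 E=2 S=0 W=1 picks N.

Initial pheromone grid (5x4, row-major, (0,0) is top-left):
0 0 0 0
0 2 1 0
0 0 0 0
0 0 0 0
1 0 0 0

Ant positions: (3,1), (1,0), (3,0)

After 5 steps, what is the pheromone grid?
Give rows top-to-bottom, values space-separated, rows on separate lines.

After step 1: ants at (2,1),(1,1),(4,0)
  0 0 0 0
  0 3 0 0
  0 1 0 0
  0 0 0 0
  2 0 0 0
After step 2: ants at (1,1),(2,1),(3,0)
  0 0 0 0
  0 4 0 0
  0 2 0 0
  1 0 0 0
  1 0 0 0
After step 3: ants at (2,1),(1,1),(4,0)
  0 0 0 0
  0 5 0 0
  0 3 0 0
  0 0 0 0
  2 0 0 0
After step 4: ants at (1,1),(2,1),(3,0)
  0 0 0 0
  0 6 0 0
  0 4 0 0
  1 0 0 0
  1 0 0 0
After step 5: ants at (2,1),(1,1),(4,0)
  0 0 0 0
  0 7 0 0
  0 5 0 0
  0 0 0 0
  2 0 0 0

0 0 0 0
0 7 0 0
0 5 0 0
0 0 0 0
2 0 0 0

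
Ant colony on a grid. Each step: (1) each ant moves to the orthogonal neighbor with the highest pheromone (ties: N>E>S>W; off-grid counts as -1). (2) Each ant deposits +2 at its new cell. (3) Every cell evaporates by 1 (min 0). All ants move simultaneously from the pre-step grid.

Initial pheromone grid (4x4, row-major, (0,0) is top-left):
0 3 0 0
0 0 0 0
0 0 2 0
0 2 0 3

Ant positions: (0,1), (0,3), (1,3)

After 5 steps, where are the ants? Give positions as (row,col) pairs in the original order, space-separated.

Step 1: ant0:(0,1)->E->(0,2) | ant1:(0,3)->S->(1,3) | ant2:(1,3)->N->(0,3)
  grid max=2 at (0,1)
Step 2: ant0:(0,2)->W->(0,1) | ant1:(1,3)->N->(0,3) | ant2:(0,3)->S->(1,3)
  grid max=3 at (0,1)
Step 3: ant0:(0,1)->E->(0,2) | ant1:(0,3)->S->(1,3) | ant2:(1,3)->N->(0,3)
  grid max=3 at (0,3)
Step 4: ant0:(0,2)->E->(0,3) | ant1:(1,3)->N->(0,3) | ant2:(0,3)->S->(1,3)
  grid max=6 at (0,3)
Step 5: ant0:(0,3)->S->(1,3) | ant1:(0,3)->S->(1,3) | ant2:(1,3)->N->(0,3)
  grid max=7 at (0,3)

(1,3) (1,3) (0,3)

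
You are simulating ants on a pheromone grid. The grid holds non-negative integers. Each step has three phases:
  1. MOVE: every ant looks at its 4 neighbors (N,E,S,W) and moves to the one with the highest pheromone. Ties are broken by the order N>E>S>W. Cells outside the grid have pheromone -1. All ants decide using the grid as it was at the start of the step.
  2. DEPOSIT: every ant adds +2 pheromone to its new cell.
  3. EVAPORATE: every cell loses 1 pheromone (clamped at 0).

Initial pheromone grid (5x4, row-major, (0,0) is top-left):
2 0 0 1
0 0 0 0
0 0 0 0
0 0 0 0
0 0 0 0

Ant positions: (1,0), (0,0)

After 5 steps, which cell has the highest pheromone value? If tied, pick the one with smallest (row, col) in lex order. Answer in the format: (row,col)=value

Step 1: ant0:(1,0)->N->(0,0) | ant1:(0,0)->E->(0,1)
  grid max=3 at (0,0)
Step 2: ant0:(0,0)->E->(0,1) | ant1:(0,1)->W->(0,0)
  grid max=4 at (0,0)
Step 3: ant0:(0,1)->W->(0,0) | ant1:(0,0)->E->(0,1)
  grid max=5 at (0,0)
Step 4: ant0:(0,0)->E->(0,1) | ant1:(0,1)->W->(0,0)
  grid max=6 at (0,0)
Step 5: ant0:(0,1)->W->(0,0) | ant1:(0,0)->E->(0,1)
  grid max=7 at (0,0)
Final grid:
  7 5 0 0
  0 0 0 0
  0 0 0 0
  0 0 0 0
  0 0 0 0
Max pheromone 7 at (0,0)

Answer: (0,0)=7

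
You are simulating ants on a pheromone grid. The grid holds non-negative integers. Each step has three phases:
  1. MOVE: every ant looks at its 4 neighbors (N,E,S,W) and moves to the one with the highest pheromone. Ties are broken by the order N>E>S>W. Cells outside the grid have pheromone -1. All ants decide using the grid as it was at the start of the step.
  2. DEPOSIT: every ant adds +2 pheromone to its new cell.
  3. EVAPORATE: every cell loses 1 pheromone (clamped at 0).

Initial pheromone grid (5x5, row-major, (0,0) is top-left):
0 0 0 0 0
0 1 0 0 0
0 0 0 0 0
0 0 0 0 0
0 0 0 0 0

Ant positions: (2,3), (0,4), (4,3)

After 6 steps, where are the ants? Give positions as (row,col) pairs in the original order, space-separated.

Step 1: ant0:(2,3)->N->(1,3) | ant1:(0,4)->S->(1,4) | ant2:(4,3)->N->(3,3)
  grid max=1 at (1,3)
Step 2: ant0:(1,3)->E->(1,4) | ant1:(1,4)->W->(1,3) | ant2:(3,3)->N->(2,3)
  grid max=2 at (1,3)
Step 3: ant0:(1,4)->W->(1,3) | ant1:(1,3)->E->(1,4) | ant2:(2,3)->N->(1,3)
  grid max=5 at (1,3)
Step 4: ant0:(1,3)->E->(1,4) | ant1:(1,4)->W->(1,3) | ant2:(1,3)->E->(1,4)
  grid max=6 at (1,3)
Step 5: ant0:(1,4)->W->(1,3) | ant1:(1,3)->E->(1,4) | ant2:(1,4)->W->(1,3)
  grid max=9 at (1,3)
Step 6: ant0:(1,3)->E->(1,4) | ant1:(1,4)->W->(1,3) | ant2:(1,3)->E->(1,4)
  grid max=10 at (1,3)

(1,4) (1,3) (1,4)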